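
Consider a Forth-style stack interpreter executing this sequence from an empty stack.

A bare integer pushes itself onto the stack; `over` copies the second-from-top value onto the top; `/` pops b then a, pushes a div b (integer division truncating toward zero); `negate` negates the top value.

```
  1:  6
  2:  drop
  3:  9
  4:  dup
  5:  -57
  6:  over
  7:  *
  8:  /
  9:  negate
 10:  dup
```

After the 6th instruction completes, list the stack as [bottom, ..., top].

[9, 9, -57, 9]

6    : [6]
drop : []
9    : [9]
dup  : [9, 9]
-57  : [9, 9, -57]
over : [9, 9, -57, 9]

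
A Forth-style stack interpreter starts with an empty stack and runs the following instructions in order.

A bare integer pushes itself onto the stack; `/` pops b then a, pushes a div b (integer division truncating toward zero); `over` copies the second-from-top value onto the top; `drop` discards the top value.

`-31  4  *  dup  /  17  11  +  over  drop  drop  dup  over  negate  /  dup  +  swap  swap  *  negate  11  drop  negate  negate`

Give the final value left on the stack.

2

-31    -> -31
4      -> -31 4
*      -> -124
dup    -> -124 -124
/      -> 1
17     -> 1 17
11     -> 1 17 11
+      -> 1 28
over   -> 1 28 1
drop   -> 1 28
drop   -> 1
dup    -> 1 1
over   -> 1 1 1
negate -> 1 1 -1
/      -> 1 -1
dup    -> 1 -1 -1
+      -> 1 -2
swap   -> -2 1
swap   -> 1 -2
*      -> -2
negate -> 2
11     -> 2 11
drop   -> 2
negate -> -2
negate -> 2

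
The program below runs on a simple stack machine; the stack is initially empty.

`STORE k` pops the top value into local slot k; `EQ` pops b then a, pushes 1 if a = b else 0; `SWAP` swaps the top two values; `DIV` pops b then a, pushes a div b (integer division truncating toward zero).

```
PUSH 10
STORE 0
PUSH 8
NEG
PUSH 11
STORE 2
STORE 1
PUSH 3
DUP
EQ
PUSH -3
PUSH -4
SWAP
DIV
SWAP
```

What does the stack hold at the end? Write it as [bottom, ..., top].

PUSH 10 → [10]
STORE 0 → []
PUSH 8  → [8]
NEG     → [-8]
PUSH 11 → [-8, 11]
STORE 2 → [-8]
STORE 1 → []
PUSH 3  → [3]
DUP     → [3, 3]
EQ      → [1]
PUSH -3 → [1, -3]
PUSH -4 → [1, -3, -4]
SWAP    → [1, -4, -3]
DIV     → [1, 1]
SWAP    → [1, 1]

[1, 1]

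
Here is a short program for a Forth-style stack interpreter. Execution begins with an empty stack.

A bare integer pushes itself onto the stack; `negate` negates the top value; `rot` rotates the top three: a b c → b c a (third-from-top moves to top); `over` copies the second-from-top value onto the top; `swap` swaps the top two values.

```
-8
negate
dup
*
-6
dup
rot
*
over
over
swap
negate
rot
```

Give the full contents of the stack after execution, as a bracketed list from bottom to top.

-8     -> -8
negate -> 8
dup    -> 8 8
*      -> 64
-6     -> 64 -6
dup    -> 64 -6 -6
rot    -> -6 -6 64
*      -> -6 -384
over   -> -6 -384 -6
over   -> -6 -384 -6 -384
swap   -> -6 -384 -384 -6
negate -> -6 -384 -384 6
rot    -> -6 -384 6 -384

[-6, -384, 6, -384]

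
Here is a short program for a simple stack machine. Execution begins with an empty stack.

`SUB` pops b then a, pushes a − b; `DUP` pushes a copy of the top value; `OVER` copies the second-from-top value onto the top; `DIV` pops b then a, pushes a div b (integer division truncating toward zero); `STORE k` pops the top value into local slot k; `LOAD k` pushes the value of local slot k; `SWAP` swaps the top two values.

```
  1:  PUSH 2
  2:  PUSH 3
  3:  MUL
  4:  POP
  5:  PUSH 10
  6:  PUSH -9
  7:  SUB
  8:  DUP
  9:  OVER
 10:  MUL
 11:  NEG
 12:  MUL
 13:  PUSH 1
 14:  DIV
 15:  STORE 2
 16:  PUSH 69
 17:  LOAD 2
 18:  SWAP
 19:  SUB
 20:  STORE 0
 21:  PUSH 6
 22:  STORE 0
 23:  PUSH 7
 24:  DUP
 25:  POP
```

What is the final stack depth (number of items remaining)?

1

PUSH 2  -> 2
PUSH 3  -> 2 3
MUL     -> 6
POP     -> (empty)
PUSH 10 -> 10
PUSH -9 -> 10 -9
SUB     -> 19
DUP     -> 19 19
OVER    -> 19 19 19
MUL     -> 19 361
NEG     -> 19 -361
MUL     -> -6859
PUSH 1  -> -6859 1
DIV     -> -6859
STORE 2 -> (empty)
PUSH 69 -> 69
LOAD 2  -> 69 -6859
SWAP    -> -6859 69
SUB     -> -6928
STORE 0 -> (empty)
PUSH 6  -> 6
STORE 0 -> (empty)
PUSH 7  -> 7
DUP     -> 7 7
POP     -> 7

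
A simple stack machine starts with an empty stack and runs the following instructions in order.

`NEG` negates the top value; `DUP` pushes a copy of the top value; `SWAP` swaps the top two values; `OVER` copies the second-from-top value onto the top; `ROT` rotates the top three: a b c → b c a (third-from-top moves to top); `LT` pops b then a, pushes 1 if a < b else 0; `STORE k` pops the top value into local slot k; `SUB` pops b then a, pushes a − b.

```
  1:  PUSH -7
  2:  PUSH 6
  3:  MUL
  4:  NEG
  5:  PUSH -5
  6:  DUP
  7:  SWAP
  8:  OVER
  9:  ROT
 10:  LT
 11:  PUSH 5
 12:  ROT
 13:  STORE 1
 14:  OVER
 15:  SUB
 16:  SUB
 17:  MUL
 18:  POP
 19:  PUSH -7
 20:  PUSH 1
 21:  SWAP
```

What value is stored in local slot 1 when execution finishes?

-5

PUSH -7  -7
PUSH 6   -7 6
MUL      -42
NEG      42
PUSH -5  42 -5
DUP      42 -5 -5
SWAP     42 -5 -5
OVER     42 -5 -5 -5
ROT      42 -5 -5 -5
LT       42 -5 0
PUSH 5   42 -5 0 5
ROT      42 0 5 -5
STORE 1  42 0 5
OVER     42 0 5 0
SUB      42 0 5
SUB      42 -5
MUL      -210
POP      (empty)
PUSH -7  -7
PUSH 1   -7 1
SWAP     1 -7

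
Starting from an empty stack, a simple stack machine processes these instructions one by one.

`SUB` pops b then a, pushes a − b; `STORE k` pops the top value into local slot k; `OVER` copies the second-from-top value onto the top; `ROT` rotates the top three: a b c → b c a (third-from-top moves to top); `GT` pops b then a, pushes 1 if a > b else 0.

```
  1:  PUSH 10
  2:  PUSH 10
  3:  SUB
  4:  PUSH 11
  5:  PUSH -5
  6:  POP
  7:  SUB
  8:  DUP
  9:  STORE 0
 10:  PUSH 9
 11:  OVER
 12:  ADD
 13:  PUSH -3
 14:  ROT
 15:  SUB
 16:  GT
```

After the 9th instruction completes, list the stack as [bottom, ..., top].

PUSH 10 : [10]
PUSH 10 : [10, 10]
SUB     : [0]
PUSH 11 : [0, 11]
PUSH -5 : [0, 11, -5]
POP     : [0, 11]
SUB     : [-11]
DUP     : [-11, -11]
STORE 0 : [-11]

[-11]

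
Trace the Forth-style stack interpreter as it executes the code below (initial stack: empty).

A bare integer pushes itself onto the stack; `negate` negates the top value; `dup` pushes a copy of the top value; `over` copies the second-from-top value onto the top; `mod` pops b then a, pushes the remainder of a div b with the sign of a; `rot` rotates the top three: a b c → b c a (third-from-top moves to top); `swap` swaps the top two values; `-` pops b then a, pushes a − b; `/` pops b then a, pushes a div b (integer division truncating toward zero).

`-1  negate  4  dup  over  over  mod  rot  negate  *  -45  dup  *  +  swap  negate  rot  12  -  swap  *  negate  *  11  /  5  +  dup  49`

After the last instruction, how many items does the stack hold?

3

-1     : [-1]
negate : [1]
4      : [1, 4]
dup    : [1, 4, 4]
over   : [1, 4, 4, 4]
over   : [1, 4, 4, 4, 4]
mod    : [1, 4, 4, 0]
rot    : [1, 4, 0, 4]
negate : [1, 4, 0, -4]
*      : [1, 4, 0]
-45    : [1, 4, 0, -45]
dup    : [1, 4, 0, -45, -45]
*      : [1, 4, 0, 2025]
+      : [1, 4, 2025]
swap   : [1, 2025, 4]
negate : [1, 2025, -4]
rot    : [2025, -4, 1]
12     : [2025, -4, 1, 12]
-      : [2025, -4, -11]
swap   : [2025, -11, -4]
*      : [2025, 44]
negate : [2025, -44]
*      : [-89100]
11     : [-89100, 11]
/      : [-8100]
5      : [-8100, 5]
+      : [-8095]
dup    : [-8095, -8095]
49     : [-8095, -8095, 49]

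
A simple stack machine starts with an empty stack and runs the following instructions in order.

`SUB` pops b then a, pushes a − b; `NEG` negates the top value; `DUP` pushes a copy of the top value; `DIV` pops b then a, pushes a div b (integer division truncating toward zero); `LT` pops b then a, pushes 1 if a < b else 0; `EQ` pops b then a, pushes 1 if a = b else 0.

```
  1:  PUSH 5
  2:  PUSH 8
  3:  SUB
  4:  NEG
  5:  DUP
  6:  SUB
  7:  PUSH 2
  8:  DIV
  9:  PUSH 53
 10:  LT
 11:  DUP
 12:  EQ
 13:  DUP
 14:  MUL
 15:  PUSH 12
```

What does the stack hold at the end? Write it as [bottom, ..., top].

PUSH 5   [5]
PUSH 8   [5, 8]
SUB      [-3]
NEG      [3]
DUP      [3, 3]
SUB      [0]
PUSH 2   [0, 2]
DIV      [0]
PUSH 53  [0, 53]
LT       [1]
DUP      [1, 1]
EQ       [1]
DUP      [1, 1]
MUL      [1]
PUSH 12  [1, 12]

[1, 12]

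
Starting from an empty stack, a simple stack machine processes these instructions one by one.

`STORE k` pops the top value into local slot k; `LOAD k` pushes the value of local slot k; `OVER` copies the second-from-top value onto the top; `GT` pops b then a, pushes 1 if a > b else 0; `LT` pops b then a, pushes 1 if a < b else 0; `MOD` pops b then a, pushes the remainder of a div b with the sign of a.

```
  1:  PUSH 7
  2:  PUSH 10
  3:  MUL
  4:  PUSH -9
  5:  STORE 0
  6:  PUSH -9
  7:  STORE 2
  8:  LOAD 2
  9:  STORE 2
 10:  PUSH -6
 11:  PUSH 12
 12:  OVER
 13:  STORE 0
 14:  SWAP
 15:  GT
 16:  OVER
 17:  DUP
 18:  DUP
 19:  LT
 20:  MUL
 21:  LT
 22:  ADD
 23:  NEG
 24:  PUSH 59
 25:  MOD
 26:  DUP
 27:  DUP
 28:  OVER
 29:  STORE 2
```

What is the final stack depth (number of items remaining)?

3

PUSH 7  → [7]
PUSH 10 → [7, 10]
MUL     → [70]
PUSH -9 → [70, -9]
STORE 0 → [70]
PUSH -9 → [70, -9]
STORE 2 → [70]
LOAD 2  → [70, -9]
STORE 2 → [70]
PUSH -6 → [70, -6]
PUSH 12 → [70, -6, 12]
OVER    → [70, -6, 12, -6]
STORE 0 → [70, -6, 12]
SWAP    → [70, 12, -6]
GT      → [70, 1]
OVER    → [70, 1, 70]
DUP     → [70, 1, 70, 70]
DUP     → [70, 1, 70, 70, 70]
LT      → [70, 1, 70, 0]
MUL     → [70, 1, 0]
LT      → [70, 0]
ADD     → [70]
NEG     → [-70]
PUSH 59 → [-70, 59]
MOD     → [-11]
DUP     → [-11, -11]
DUP     → [-11, -11, -11]
OVER    → [-11, -11, -11, -11]
STORE 2 → [-11, -11, -11]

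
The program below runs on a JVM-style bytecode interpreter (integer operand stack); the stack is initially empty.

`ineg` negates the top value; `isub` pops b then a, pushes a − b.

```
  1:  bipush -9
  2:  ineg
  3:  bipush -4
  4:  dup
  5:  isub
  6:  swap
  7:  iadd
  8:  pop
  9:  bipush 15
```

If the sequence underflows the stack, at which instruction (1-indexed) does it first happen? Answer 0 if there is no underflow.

bipush -9 : -9
ineg      : 9
bipush -4 : 9 -4
dup       : 9 -4 -4
isub      : 9 0
swap      : 0 9
iadd      : 9
pop       : (empty)
bipush 15 : 15

0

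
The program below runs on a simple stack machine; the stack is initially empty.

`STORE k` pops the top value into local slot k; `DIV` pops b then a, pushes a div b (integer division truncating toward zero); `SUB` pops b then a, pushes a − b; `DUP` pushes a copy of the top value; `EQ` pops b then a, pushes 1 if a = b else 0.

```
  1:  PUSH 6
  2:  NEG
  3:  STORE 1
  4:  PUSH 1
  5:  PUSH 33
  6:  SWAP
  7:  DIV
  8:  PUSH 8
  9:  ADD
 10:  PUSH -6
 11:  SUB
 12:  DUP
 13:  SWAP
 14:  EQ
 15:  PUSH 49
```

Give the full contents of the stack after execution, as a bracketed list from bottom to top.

[1, 49]

PUSH 6   6
NEG      -6
STORE 1  (empty)
PUSH 1   1
PUSH 33  1 33
SWAP     33 1
DIV      33
PUSH 8   33 8
ADD      41
PUSH -6  41 -6
SUB      47
DUP      47 47
SWAP     47 47
EQ       1
PUSH 49  1 49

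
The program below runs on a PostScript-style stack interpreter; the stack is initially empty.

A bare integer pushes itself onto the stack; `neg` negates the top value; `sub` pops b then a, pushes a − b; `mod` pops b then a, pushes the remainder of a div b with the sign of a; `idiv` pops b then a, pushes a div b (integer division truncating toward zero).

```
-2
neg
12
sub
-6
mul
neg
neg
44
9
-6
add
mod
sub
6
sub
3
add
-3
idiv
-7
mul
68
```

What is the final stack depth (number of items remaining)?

2

-2   → -2
neg  → 2
12   → 2 12
sub  → -10
-6   → -10 -6
mul  → 60
neg  → -60
neg  → 60
44   → 60 44
9    → 60 44 9
-6   → 60 44 9 -6
add  → 60 44 3
mod  → 60 2
sub  → 58
6    → 58 6
sub  → 52
3    → 52 3
add  → 55
-3   → 55 -3
idiv → -18
-7   → -18 -7
mul  → 126
68   → 126 68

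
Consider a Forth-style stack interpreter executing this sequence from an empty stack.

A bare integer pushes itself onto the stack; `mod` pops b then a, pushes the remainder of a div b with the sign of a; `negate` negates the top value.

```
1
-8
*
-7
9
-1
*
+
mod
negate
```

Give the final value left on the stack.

1      : [1]
-8     : [1, -8]
*      : [-8]
-7     : [-8, -7]
9      : [-8, -7, 9]
-1     : [-8, -7, 9, -1]
*      : [-8, -7, -9]
+      : [-8, -16]
mod    : [-8]
negate : [8]

8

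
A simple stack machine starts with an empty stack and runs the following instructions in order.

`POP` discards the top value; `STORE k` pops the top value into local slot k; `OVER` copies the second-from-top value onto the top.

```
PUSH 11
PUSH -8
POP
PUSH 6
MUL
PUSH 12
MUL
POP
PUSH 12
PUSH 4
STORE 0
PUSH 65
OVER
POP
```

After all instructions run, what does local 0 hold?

4

PUSH 11 : [11]
PUSH -8 : [11, -8]
POP     : [11]
PUSH 6  : [11, 6]
MUL     : [66]
PUSH 12 : [66, 12]
MUL     : [792]
POP     : []
PUSH 12 : [12]
PUSH 4  : [12, 4]
STORE 0 : [12]
PUSH 65 : [12, 65]
OVER    : [12, 65, 12]
POP     : [12, 65]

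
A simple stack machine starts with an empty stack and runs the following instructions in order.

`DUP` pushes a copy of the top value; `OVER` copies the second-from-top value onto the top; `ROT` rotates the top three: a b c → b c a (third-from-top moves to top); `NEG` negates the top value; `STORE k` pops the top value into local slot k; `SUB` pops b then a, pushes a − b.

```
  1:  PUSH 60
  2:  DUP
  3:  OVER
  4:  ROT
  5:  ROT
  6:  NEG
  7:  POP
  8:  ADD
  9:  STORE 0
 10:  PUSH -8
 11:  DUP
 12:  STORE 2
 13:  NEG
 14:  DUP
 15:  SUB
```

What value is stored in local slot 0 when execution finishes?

PUSH 60 -> 60
DUP     -> 60 60
OVER    -> 60 60 60
ROT     -> 60 60 60
ROT     -> 60 60 60
NEG     -> 60 60 -60
POP     -> 60 60
ADD     -> 120
STORE 0 -> (empty)
PUSH -8 -> -8
DUP     -> -8 -8
STORE 2 -> -8
NEG     -> 8
DUP     -> 8 8
SUB     -> 0

120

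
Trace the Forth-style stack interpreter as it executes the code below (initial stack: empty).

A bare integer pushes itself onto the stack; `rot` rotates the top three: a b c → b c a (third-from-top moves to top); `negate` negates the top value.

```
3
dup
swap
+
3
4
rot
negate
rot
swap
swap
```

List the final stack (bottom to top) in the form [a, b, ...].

3      -> [3]
dup    -> [3, 3]
swap   -> [3, 3]
+      -> [6]
3      -> [6, 3]
4      -> [6, 3, 4]
rot    -> [3, 4, 6]
negate -> [3, 4, -6]
rot    -> [4, -6, 3]
swap   -> [4, 3, -6]
swap   -> [4, -6, 3]

[4, -6, 3]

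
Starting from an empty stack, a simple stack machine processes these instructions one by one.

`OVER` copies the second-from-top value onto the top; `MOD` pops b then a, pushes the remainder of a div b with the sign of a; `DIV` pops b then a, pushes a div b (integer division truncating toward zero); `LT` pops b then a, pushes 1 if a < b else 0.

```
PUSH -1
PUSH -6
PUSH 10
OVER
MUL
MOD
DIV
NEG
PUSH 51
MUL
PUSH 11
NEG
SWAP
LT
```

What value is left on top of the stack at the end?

1

PUSH -1 → -1
PUSH -6 → -1 -6
PUSH 10 → -1 -6 10
OVER    → -1 -6 10 -6
MUL     → -1 -6 -60
MOD     → -1 -6
DIV     → 0
NEG     → 0
PUSH 51 → 0 51
MUL     → 0
PUSH 11 → 0 11
NEG     → 0 -11
SWAP    → -11 0
LT      → 1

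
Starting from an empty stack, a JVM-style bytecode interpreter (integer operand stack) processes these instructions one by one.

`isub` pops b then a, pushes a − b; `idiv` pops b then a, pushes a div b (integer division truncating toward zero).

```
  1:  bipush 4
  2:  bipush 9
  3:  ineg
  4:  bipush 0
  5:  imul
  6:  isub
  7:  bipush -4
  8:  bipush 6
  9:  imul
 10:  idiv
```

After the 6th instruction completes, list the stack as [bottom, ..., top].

bipush 4 → 4
bipush 9 → 4 9
ineg     → 4 -9
bipush 0 → 4 -9 0
imul     → 4 0
isub     → 4

[4]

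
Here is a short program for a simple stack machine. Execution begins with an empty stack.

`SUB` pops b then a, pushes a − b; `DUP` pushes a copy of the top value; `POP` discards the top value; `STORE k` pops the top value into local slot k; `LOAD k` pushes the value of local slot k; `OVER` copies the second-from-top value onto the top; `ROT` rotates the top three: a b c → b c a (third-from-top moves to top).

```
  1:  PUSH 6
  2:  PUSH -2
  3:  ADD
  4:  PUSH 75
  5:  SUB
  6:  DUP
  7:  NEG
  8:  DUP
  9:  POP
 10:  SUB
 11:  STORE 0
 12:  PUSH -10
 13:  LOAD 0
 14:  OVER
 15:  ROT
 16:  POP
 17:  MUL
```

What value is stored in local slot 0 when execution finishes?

PUSH 6   -> 6
PUSH -2  -> 6 -2
ADD      -> 4
PUSH 75  -> 4 75
SUB      -> -71
DUP      -> -71 -71
NEG      -> -71 71
DUP      -> -71 71 71
POP      -> -71 71
SUB      -> -142
STORE 0  -> (empty)
PUSH -10 -> -10
LOAD 0   -> -10 -142
OVER     -> -10 -142 -10
ROT      -> -142 -10 -10
POP      -> -142 -10
MUL      -> 1420

-142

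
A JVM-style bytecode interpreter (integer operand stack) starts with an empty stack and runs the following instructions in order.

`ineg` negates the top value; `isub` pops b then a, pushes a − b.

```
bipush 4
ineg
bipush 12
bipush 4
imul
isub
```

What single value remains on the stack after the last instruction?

-52

bipush 4  : [4]
ineg      : [-4]
bipush 12 : [-4, 12]
bipush 4  : [-4, 12, 4]
imul      : [-4, 48]
isub      : [-52]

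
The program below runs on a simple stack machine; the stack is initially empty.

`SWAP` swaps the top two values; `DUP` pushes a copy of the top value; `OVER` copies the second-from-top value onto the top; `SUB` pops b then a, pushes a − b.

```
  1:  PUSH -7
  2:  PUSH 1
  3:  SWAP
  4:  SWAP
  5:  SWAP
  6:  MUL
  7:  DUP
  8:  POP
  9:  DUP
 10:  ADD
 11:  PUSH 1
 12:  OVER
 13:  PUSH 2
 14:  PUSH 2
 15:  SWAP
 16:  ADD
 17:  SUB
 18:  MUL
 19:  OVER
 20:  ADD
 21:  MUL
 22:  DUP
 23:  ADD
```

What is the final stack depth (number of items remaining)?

PUSH -7 → [-7]
PUSH 1  → [-7, 1]
SWAP    → [1, -7]
SWAP    → [-7, 1]
SWAP    → [1, -7]
MUL     → [-7]
DUP     → [-7, -7]
POP     → [-7]
DUP     → [-7, -7]
ADD     → [-14]
PUSH 1  → [-14, 1]
OVER    → [-14, 1, -14]
PUSH 2  → [-14, 1, -14, 2]
PUSH 2  → [-14, 1, -14, 2, 2]
SWAP    → [-14, 1, -14, 2, 2]
ADD     → [-14, 1, -14, 4]
SUB     → [-14, 1, -18]
MUL     → [-14, -18]
OVER    → [-14, -18, -14]
ADD     → [-14, -32]
MUL     → [448]
DUP     → [448, 448]
ADD     → [896]

1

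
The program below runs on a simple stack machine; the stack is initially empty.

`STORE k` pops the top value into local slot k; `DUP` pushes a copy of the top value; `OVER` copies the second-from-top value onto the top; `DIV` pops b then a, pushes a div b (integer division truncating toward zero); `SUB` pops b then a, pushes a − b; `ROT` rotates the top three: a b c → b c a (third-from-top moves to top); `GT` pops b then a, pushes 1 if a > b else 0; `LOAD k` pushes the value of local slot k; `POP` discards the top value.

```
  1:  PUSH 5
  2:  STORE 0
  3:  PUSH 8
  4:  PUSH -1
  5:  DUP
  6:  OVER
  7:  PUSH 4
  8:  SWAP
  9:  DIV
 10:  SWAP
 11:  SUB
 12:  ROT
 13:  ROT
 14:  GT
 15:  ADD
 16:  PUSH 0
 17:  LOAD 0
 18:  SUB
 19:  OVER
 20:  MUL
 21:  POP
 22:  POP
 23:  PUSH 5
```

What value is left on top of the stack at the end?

PUSH 5   [5]
STORE 0  []
PUSH 8   [8]
PUSH -1  [8, -1]
DUP      [8, -1, -1]
OVER     [8, -1, -1, -1]
PUSH 4   [8, -1, -1, -1, 4]
SWAP     [8, -1, -1, 4, -1]
DIV      [8, -1, -1, -4]
SWAP     [8, -1, -4, -1]
SUB      [8, -1, -3]
ROT      [-1, -3, 8]
ROT      [-3, 8, -1]
GT       [-3, 1]
ADD      [-2]
PUSH 0   [-2, 0]
LOAD 0   [-2, 0, 5]
SUB      [-2, -5]
OVER     [-2, -5, -2]
MUL      [-2, 10]
POP      [-2]
POP      []
PUSH 5   [5]

5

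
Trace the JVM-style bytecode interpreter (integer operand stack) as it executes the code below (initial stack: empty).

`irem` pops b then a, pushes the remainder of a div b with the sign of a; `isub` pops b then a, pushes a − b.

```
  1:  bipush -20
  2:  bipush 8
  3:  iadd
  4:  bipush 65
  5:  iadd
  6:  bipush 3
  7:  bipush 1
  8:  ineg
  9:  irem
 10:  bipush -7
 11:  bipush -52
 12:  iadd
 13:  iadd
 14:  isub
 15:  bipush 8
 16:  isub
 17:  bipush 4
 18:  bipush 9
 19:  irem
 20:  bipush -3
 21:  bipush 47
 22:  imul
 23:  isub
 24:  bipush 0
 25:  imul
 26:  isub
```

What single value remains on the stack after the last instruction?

bipush -20 : -20
bipush 8   : -20 8
iadd       : -12
bipush 65  : -12 65
iadd       : 53
bipush 3   : 53 3
bipush 1   : 53 3 1
ineg       : 53 3 -1
irem       : 53 0
bipush -7  : 53 0 -7
bipush -52 : 53 0 -7 -52
iadd       : 53 0 -59
iadd       : 53 -59
isub       : 112
bipush 8   : 112 8
isub       : 104
bipush 4   : 104 4
bipush 9   : 104 4 9
irem       : 104 4
bipush -3  : 104 4 -3
bipush 47  : 104 4 -3 47
imul       : 104 4 -141
isub       : 104 145
bipush 0   : 104 145 0
imul       : 104 0
isub       : 104

104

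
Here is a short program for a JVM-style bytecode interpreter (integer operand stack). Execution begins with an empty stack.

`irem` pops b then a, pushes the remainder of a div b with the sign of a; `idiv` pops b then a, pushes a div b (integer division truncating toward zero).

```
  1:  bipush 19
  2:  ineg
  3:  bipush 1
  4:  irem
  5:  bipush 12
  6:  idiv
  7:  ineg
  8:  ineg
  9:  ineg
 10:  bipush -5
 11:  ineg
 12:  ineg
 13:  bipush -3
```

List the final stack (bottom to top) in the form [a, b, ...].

[0, -5, -3]

bipush 19 -> [19]
ineg      -> [-19]
bipush 1  -> [-19, 1]
irem      -> [0]
bipush 12 -> [0, 12]
idiv      -> [0]
ineg      -> [0]
ineg      -> [0]
ineg      -> [0]
bipush -5 -> [0, -5]
ineg      -> [0, 5]
ineg      -> [0, -5]
bipush -3 -> [0, -5, -3]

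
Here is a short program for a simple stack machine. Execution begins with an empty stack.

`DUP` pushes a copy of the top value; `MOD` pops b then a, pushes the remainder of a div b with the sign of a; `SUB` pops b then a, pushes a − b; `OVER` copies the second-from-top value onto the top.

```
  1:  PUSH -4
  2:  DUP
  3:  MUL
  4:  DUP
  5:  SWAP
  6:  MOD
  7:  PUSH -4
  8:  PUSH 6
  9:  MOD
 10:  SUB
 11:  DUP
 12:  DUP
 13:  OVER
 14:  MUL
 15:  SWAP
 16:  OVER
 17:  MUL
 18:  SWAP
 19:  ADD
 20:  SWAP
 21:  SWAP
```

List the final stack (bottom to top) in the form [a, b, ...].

PUSH -4 -> [-4]
DUP     -> [-4, -4]
MUL     -> [16]
DUP     -> [16, 16]
SWAP    -> [16, 16]
MOD     -> [0]
PUSH -4 -> [0, -4]
PUSH 6  -> [0, -4, 6]
MOD     -> [0, -4]
SUB     -> [4]
DUP     -> [4, 4]
DUP     -> [4, 4, 4]
OVER    -> [4, 4, 4, 4]
MUL     -> [4, 4, 16]
SWAP    -> [4, 16, 4]
OVER    -> [4, 16, 4, 16]
MUL     -> [4, 16, 64]
SWAP    -> [4, 64, 16]
ADD     -> [4, 80]
SWAP    -> [80, 4]
SWAP    -> [4, 80]

[4, 80]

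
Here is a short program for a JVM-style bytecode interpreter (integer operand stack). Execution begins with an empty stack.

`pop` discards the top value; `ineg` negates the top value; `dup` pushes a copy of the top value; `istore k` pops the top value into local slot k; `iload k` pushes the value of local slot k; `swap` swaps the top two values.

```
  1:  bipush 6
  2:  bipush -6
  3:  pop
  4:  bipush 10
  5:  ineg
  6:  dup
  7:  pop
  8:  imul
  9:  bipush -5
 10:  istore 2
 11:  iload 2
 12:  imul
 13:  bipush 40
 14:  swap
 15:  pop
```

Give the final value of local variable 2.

bipush 6  -> 6
bipush -6 -> 6 -6
pop       -> 6
bipush 10 -> 6 10
ineg      -> 6 -10
dup       -> 6 -10 -10
pop       -> 6 -10
imul      -> -60
bipush -5 -> -60 -5
istore 2  -> -60
iload 2   -> -60 -5
imul      -> 300
bipush 40 -> 300 40
swap      -> 40 300
pop       -> 40

-5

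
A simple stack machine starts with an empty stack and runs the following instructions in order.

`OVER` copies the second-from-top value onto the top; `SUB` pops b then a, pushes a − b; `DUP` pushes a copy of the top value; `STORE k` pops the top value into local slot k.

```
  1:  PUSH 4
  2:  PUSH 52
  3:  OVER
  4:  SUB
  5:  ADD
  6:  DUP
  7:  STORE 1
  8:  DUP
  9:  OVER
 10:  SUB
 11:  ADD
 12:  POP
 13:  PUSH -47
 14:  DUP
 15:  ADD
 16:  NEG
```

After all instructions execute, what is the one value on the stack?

94

PUSH 4    4
PUSH 52   4 52
OVER      4 52 4
SUB       4 48
ADD       52
DUP       52 52
STORE 1   52
DUP       52 52
OVER      52 52 52
SUB       52 0
ADD       52
POP       (empty)
PUSH -47  -47
DUP       -47 -47
ADD       -94
NEG       94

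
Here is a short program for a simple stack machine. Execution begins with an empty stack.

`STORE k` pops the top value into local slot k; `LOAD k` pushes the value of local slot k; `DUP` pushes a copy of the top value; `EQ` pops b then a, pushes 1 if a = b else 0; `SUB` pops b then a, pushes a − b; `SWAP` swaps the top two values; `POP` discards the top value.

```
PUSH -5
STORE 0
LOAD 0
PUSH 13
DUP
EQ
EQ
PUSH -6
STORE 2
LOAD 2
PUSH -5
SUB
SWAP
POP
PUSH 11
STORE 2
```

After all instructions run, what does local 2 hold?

11

PUSH -5  [-5]
STORE 0  []
LOAD 0   [-5]
PUSH 13  [-5, 13]
DUP      [-5, 13, 13]
EQ       [-5, 1]
EQ       [0]
PUSH -6  [0, -6]
STORE 2  [0]
LOAD 2   [0, -6]
PUSH -5  [0, -6, -5]
SUB      [0, -1]
SWAP     [-1, 0]
POP      [-1]
PUSH 11  [-1, 11]
STORE 2  [-1]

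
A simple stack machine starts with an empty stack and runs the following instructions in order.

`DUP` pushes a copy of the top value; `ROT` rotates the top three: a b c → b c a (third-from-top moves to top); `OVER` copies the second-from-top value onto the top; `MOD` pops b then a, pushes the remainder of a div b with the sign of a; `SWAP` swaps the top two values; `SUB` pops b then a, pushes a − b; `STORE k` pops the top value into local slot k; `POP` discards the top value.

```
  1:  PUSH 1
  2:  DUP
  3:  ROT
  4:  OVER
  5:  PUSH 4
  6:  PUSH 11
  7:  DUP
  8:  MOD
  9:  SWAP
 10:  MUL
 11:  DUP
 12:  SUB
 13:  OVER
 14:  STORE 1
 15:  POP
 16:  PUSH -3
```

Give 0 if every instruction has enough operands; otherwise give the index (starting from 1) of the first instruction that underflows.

3

PUSH 1 : 1
DUP    : 1 1
ROT  — needs 3 operands, stack has 2 → underflow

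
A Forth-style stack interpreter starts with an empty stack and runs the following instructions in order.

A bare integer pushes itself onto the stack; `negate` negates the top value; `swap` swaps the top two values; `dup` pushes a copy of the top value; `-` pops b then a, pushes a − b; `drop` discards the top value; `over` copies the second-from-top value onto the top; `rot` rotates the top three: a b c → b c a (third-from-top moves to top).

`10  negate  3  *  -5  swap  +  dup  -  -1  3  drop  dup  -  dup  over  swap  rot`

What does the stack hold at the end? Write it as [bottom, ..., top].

[0, 0, 0, 0]

10     : [10]
negate : [-10]
3      : [-10, 3]
*      : [-30]
-5     : [-30, -5]
swap   : [-5, -30]
+      : [-35]
dup    : [-35, -35]
-      : [0]
-1     : [0, -1]
3      : [0, -1, 3]
drop   : [0, -1]
dup    : [0, -1, -1]
-      : [0, 0]
dup    : [0, 0, 0]
over   : [0, 0, 0, 0]
swap   : [0, 0, 0, 0]
rot    : [0, 0, 0, 0]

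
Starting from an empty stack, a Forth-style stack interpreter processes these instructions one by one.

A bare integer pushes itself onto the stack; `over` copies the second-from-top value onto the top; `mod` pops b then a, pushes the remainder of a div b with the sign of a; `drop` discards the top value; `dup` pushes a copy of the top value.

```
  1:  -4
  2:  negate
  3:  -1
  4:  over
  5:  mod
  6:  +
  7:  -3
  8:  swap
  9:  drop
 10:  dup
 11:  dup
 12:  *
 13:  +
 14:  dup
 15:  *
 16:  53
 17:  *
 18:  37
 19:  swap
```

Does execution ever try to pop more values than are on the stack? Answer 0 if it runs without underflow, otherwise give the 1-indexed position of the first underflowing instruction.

0

-4     -> [-4]
negate -> [4]
-1     -> [4, -1]
over   -> [4, -1, 4]
mod    -> [4, -1]
+      -> [3]
-3     -> [3, -3]
swap   -> [-3, 3]
drop   -> [-3]
dup    -> [-3, -3]
dup    -> [-3, -3, -3]
*      -> [-3, 9]
+      -> [6]
dup    -> [6, 6]
*      -> [36]
53     -> [36, 53]
*      -> [1908]
37     -> [1908, 37]
swap   -> [37, 1908]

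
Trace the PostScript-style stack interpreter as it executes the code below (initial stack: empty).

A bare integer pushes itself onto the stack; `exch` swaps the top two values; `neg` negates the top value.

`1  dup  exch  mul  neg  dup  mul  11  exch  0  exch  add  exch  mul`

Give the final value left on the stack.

11

1    : [1]
dup  : [1, 1]
exch : [1, 1]
mul  : [1]
neg  : [-1]
dup  : [-1, -1]
mul  : [1]
11   : [1, 11]
exch : [11, 1]
0    : [11, 1, 0]
exch : [11, 0, 1]
add  : [11, 1]
exch : [1, 11]
mul  : [11]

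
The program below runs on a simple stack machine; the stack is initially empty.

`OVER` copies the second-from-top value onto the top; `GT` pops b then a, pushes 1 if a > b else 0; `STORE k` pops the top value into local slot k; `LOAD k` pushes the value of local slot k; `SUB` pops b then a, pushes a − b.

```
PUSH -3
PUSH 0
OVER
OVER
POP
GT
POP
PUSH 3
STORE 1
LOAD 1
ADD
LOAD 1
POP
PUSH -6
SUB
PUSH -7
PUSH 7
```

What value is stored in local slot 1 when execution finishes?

PUSH -3  -3
PUSH 0   -3 0
OVER     -3 0 -3
OVER     -3 0 -3 0
POP      -3 0 -3
GT       -3 1
POP      -3
PUSH 3   -3 3
STORE 1  -3
LOAD 1   -3 3
ADD      0
LOAD 1   0 3
POP      0
PUSH -6  0 -6
SUB      6
PUSH -7  6 -7
PUSH 7   6 -7 7

3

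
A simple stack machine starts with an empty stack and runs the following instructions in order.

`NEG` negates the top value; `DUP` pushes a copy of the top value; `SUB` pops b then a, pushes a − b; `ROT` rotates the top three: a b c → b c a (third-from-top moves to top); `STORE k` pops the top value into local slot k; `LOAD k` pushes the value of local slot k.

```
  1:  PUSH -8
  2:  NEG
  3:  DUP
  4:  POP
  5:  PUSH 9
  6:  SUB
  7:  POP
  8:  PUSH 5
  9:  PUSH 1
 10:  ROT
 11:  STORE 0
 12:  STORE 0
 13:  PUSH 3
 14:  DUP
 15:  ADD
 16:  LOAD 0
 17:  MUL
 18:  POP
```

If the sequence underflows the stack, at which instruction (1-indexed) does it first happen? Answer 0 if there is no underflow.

PUSH -8 → -8
NEG     → 8
DUP     → 8 8
POP     → 8
PUSH 9  → 8 9
SUB     → -1
POP     → (empty)
PUSH 5  → 5
PUSH 1  → 5 1
ROT  — needs 3 operands, stack has 2 → underflow

10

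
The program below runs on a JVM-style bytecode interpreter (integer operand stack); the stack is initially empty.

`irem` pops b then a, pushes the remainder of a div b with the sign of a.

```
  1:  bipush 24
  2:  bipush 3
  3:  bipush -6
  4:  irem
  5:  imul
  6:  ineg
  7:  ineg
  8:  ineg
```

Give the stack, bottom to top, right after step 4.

bipush 24 → [24]
bipush 3  → [24, 3]
bipush -6 → [24, 3, -6]
irem      → [24, 3]

[24, 3]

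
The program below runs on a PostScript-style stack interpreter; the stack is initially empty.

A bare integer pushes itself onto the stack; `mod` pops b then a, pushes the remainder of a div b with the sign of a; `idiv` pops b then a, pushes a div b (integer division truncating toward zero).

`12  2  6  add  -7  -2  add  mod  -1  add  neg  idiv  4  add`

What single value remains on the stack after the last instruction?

12   : [12]
2    : [12, 2]
6    : [12, 2, 6]
add  : [12, 8]
-7   : [12, 8, -7]
-2   : [12, 8, -7, -2]
add  : [12, 8, -9]
mod  : [12, 8]
-1   : [12, 8, -1]
add  : [12, 7]
neg  : [12, -7]
idiv : [-1]
4    : [-1, 4]
add  : [3]

3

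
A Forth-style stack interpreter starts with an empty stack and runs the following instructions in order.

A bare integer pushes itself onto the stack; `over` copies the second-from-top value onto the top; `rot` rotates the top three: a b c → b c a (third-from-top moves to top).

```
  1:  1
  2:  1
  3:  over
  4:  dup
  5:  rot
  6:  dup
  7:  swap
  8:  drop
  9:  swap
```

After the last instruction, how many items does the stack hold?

4

1    : 1
1    : 1 1
over : 1 1 1
dup  : 1 1 1 1
rot  : 1 1 1 1
dup  : 1 1 1 1 1
swap : 1 1 1 1 1
drop : 1 1 1 1
swap : 1 1 1 1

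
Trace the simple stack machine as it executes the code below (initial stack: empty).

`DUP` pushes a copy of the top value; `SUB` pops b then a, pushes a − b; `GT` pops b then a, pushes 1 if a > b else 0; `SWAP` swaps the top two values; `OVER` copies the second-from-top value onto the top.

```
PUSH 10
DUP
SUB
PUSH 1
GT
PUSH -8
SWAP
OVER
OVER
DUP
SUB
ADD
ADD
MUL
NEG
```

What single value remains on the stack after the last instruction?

PUSH 10  10
DUP      10 10
SUB      0
PUSH 1   0 1
GT       0
PUSH -8  0 -8
SWAP     -8 0
OVER     -8 0 -8
OVER     -8 0 -8 0
DUP      -8 0 -8 0 0
SUB      -8 0 -8 0
ADD      -8 0 -8
ADD      -8 -8
MUL      64
NEG      -64

-64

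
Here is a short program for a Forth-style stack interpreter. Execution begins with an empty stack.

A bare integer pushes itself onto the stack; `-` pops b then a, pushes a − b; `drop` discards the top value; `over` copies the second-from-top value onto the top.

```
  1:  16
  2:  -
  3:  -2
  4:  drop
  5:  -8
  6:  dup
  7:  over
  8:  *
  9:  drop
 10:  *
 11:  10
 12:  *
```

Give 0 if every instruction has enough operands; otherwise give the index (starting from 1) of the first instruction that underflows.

2

16  16
-  — needs 2 operands, stack has 1 → underflow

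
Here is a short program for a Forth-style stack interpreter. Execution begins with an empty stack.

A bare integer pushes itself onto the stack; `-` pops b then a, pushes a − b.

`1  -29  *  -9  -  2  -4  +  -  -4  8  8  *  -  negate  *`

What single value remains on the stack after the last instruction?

-1224

1      -> 1
-29    -> 1 -29
*      -> -29
-9     -> -29 -9
-      -> -20
2      -> -20 2
-4     -> -20 2 -4
+      -> -20 -2
-      -> -18
-4     -> -18 -4
8      -> -18 -4 8
8      -> -18 -4 8 8
*      -> -18 -4 64
-      -> -18 -68
negate -> -18 68
*      -> -1224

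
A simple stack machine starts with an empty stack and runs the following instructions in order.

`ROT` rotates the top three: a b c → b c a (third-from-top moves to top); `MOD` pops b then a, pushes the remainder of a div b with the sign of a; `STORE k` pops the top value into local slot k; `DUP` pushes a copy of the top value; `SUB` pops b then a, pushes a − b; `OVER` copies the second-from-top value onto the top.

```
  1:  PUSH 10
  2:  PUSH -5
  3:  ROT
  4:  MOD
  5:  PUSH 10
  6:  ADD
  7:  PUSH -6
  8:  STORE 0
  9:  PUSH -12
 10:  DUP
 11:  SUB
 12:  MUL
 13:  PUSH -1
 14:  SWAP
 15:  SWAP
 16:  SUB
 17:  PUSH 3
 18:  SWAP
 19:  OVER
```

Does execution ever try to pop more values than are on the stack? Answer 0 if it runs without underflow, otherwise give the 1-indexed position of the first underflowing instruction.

PUSH 10 -> 10
PUSH -5 -> 10 -5
ROT  — needs 3 operands, stack has 2 → underflow

3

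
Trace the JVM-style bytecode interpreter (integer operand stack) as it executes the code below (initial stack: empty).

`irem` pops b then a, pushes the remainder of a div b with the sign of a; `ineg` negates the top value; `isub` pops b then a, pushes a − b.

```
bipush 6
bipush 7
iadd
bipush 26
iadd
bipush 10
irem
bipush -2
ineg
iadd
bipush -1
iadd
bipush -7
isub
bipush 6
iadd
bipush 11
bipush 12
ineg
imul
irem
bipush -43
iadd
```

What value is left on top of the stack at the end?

-20

bipush 6   -> [6]
bipush 7   -> [6, 7]
iadd       -> [13]
bipush 26  -> [13, 26]
iadd       -> [39]
bipush 10  -> [39, 10]
irem       -> [9]
bipush -2  -> [9, -2]
ineg       -> [9, 2]
iadd       -> [11]
bipush -1  -> [11, -1]
iadd       -> [10]
bipush -7  -> [10, -7]
isub       -> [17]
bipush 6   -> [17, 6]
iadd       -> [23]
bipush 11  -> [23, 11]
bipush 12  -> [23, 11, 12]
ineg       -> [23, 11, -12]
imul       -> [23, -132]
irem       -> [23]
bipush -43 -> [23, -43]
iadd       -> [-20]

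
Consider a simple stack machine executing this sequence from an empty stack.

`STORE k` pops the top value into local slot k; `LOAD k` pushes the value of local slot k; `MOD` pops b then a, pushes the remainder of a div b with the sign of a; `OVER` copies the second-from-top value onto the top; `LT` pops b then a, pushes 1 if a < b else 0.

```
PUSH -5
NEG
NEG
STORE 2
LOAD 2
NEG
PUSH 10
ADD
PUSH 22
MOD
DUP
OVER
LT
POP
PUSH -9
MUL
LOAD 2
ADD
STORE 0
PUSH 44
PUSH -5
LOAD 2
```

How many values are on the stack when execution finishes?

3

PUSH -5 -> [-5]
NEG     -> [5]
NEG     -> [-5]
STORE 2 -> []
LOAD 2  -> [-5]
NEG     -> [5]
PUSH 10 -> [5, 10]
ADD     -> [15]
PUSH 22 -> [15, 22]
MOD     -> [15]
DUP     -> [15, 15]
OVER    -> [15, 15, 15]
LT      -> [15, 0]
POP     -> [15]
PUSH -9 -> [15, -9]
MUL     -> [-135]
LOAD 2  -> [-135, -5]
ADD     -> [-140]
STORE 0 -> []
PUSH 44 -> [44]
PUSH -5 -> [44, -5]
LOAD 2  -> [44, -5, -5]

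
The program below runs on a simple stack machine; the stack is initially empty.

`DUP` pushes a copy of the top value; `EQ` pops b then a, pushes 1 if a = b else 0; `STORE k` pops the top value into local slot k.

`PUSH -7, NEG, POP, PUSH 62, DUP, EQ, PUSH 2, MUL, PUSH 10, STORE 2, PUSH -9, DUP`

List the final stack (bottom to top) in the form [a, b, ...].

PUSH -7 → [-7]
NEG     → [7]
POP     → []
PUSH 62 → [62]
DUP     → [62, 62]
EQ      → [1]
PUSH 2  → [1, 2]
MUL     → [2]
PUSH 10 → [2, 10]
STORE 2 → [2]
PUSH -9 → [2, -9]
DUP     → [2, -9, -9]

[2, -9, -9]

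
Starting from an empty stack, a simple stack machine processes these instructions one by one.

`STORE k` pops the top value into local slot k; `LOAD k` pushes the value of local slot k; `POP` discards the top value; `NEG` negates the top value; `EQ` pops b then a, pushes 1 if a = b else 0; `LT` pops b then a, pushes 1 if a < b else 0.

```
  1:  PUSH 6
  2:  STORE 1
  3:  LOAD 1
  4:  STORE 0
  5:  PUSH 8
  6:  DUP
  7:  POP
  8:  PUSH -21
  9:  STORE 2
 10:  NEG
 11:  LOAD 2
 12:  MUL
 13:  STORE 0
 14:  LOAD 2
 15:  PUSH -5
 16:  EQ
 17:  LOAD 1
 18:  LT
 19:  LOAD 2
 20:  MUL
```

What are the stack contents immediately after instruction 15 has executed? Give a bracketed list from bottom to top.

PUSH 6   → 6
STORE 1  → (empty)
LOAD 1   → 6
STORE 0  → (empty)
PUSH 8   → 8
DUP      → 8 8
POP      → 8
PUSH -21 → 8 -21
STORE 2  → 8
NEG      → -8
LOAD 2   → -8 -21
MUL      → 168
STORE 0  → (empty)
LOAD 2   → -21
PUSH -5  → -21 -5

[-21, -5]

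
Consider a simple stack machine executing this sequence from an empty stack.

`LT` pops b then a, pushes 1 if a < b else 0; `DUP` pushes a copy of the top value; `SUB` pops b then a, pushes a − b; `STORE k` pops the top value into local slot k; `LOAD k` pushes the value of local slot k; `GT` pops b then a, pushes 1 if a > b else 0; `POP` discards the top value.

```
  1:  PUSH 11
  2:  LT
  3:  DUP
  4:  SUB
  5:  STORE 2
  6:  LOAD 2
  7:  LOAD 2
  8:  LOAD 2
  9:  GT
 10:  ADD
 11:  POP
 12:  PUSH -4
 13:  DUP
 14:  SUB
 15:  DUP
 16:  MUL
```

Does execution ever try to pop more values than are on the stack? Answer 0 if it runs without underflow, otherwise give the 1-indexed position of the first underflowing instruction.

PUSH 11 → [11]
LT  — needs 2 operands, stack has 1 → underflow

2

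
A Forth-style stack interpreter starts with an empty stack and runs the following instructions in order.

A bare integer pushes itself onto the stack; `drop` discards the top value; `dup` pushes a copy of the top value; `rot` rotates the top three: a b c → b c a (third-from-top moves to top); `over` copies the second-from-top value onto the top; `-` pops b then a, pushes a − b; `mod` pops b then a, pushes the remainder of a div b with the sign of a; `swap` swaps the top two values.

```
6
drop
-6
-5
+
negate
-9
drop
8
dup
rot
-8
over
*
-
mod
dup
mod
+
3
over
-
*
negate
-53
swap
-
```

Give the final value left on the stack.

6      → 6
drop   → (empty)
-6     → -6
-5     → -6 -5
+      → -11
negate → 11
-9     → 11 -9
drop   → 11
8      → 11 8
dup    → 11 8 8
rot    → 8 8 11
-8     → 8 8 11 -8
over   → 8 8 11 -8 11
*      → 8 8 11 -88
-      → 8 8 99
mod    → 8 8
dup    → 8 8 8
mod    → 8 0
+      → 8
3      → 8 3
over   → 8 3 8
-      → 8 -5
*      → -40
negate → 40
-53    → 40 -53
swap   → -53 40
-      → -93

-93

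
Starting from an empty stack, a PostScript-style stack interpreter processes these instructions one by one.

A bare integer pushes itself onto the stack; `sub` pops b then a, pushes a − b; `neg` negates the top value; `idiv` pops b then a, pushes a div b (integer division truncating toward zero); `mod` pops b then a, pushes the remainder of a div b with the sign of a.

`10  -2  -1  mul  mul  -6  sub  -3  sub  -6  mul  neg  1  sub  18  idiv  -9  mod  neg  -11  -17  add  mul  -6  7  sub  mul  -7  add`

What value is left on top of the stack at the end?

10   → [10]
-2   → [10, -2]
-1   → [10, -2, -1]
mul  → [10, 2]
mul  → [20]
-6   → [20, -6]
sub  → [26]
-3   → [26, -3]
sub  → [29]
-6   → [29, -6]
mul  → [-174]
neg  → [174]
1    → [174, 1]
sub  → [173]
18   → [173, 18]
idiv → [9]
-9   → [9, -9]
mod  → [0]
neg  → [0]
-11  → [0, -11]
-17  → [0, -11, -17]
add  → [0, -28]
mul  → [0]
-6   → [0, -6]
7    → [0, -6, 7]
sub  → [0, -13]
mul  → [0]
-7   → [0, -7]
add  → [-7]

-7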